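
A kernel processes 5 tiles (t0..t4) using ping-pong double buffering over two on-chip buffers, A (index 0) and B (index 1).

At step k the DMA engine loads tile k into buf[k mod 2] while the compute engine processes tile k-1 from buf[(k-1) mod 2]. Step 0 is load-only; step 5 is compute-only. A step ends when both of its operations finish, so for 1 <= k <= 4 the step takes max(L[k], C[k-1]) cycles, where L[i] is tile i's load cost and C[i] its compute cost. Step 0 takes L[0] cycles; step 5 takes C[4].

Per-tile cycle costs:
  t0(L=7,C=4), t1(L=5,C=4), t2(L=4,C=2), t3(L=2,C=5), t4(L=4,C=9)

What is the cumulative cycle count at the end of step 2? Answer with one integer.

[0] DMA t0→A (7c) ∥ CU idle ⇒ 7c, clock 7
[1] DMA t1→B (5c) ∥ CU A:t0 (4c) ⇒ 5c, clock 12
[2] DMA t2→A (4c) ∥ CU B:t1 (4c) ⇒ 4c, clock 16
[3] DMA t3→B (2c) ∥ CU A:t2 (2c) ⇒ 2c, clock 18
[4] DMA t4→A (4c) ∥ CU B:t3 (5c) ⇒ 5c, clock 23
[5] DMA idle ∥ CU A:t4 (9c) ⇒ 9c, clock 32

end_cycle[2] = 16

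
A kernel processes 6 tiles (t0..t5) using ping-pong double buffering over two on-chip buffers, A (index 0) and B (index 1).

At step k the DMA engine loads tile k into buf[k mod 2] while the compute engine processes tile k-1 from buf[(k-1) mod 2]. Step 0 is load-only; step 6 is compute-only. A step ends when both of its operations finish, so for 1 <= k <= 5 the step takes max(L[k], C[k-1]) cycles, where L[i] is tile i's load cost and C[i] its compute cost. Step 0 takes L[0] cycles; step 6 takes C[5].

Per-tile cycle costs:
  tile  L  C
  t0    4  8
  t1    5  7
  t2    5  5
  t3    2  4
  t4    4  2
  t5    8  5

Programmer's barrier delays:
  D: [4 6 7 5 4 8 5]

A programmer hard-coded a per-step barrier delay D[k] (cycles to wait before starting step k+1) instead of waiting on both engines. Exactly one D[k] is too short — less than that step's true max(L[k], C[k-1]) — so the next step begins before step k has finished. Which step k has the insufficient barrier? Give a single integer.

k=0 barrier L[0]=4→4c, D[0]=4 ok
k=1 barrier max(L[1]=5,C[0]=8)→8c, D[1]=6 SHORT
k=2 barrier max(L[2]=5,C[1]=7)→7c, D[2]=7 ok
k=3 barrier max(L[3]=2,C[2]=5)→5c, D[3]=5 ok
k=4 barrier max(L[4]=4,C[3]=4)→4c, D[4]=4 ok
k=5 barrier max(L[5]=8,C[4]=2)→8c, D[5]=8 ok
k=6 barrier C[5]=5→5c, D[6]=5 ok

hazard at step 1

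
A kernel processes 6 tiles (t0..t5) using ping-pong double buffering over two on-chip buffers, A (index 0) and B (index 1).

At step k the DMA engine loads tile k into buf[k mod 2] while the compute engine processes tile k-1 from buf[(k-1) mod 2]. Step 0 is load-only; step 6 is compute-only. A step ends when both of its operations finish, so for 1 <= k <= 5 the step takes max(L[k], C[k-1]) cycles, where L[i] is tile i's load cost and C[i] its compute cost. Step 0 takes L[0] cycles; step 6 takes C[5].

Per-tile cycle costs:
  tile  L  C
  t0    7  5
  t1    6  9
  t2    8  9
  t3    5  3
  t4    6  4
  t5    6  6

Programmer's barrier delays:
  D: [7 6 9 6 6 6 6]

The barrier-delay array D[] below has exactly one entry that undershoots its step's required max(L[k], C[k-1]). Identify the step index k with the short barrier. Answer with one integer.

hazard at step 3

step 0: need L[0]=7 = 7; D[0]=7 ok
step 1: need max(L[1]=6,C[0]=5) = 6; D[1]=6 ok
step 2: need max(L[2]=8,C[1]=9) = 9; D[2]=9 ok
step 3: need max(L[3]=5,C[2]=9) = 9; D[3]=6 SHORT
step 4: need max(L[4]=6,C[3]=3) = 6; D[4]=6 ok
step 5: need max(L[5]=6,C[4]=4) = 6; D[5]=6 ok
step 6: need C[5]=6 = 6; D[6]=6 ok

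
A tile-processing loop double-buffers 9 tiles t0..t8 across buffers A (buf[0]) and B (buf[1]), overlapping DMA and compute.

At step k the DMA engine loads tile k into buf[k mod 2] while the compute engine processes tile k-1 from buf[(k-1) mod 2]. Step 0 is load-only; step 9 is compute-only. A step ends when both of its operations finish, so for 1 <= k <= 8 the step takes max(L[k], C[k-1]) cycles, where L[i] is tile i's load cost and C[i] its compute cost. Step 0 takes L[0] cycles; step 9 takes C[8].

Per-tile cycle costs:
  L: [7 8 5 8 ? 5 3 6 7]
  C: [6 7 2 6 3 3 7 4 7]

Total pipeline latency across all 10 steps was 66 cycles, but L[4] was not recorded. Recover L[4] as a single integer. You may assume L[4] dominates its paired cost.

L[4] = 7

step 0: dur = L[0]=7 = 7
step 1: dur = max(L[1]=8, C[0]=6) = 8
step 2: dur = max(L[2]=5, C[1]=7) = 7
step 3: dur = max(L[3]=8, C[2]=2) = 8
step 4: dur = max(L[4]=?, C[3]=6) = L[4]  (unknown; binding)
step 5: dur = max(L[5]=5, C[4]=3) = 5
step 6: dur = max(L[6]=3, C[5]=3) = 3
step 7: dur = max(L[7]=6, C[6]=7) = 7
step 8: dur = max(L[8]=7, C[7]=4) = 7
step 9: dur = C[8]=7 = 7
sum of known step durations = 59
dur[4] = total - known = 66 - 59 = 7
L[4] is the binding max in step 4, so L[4] = dur[4] = 7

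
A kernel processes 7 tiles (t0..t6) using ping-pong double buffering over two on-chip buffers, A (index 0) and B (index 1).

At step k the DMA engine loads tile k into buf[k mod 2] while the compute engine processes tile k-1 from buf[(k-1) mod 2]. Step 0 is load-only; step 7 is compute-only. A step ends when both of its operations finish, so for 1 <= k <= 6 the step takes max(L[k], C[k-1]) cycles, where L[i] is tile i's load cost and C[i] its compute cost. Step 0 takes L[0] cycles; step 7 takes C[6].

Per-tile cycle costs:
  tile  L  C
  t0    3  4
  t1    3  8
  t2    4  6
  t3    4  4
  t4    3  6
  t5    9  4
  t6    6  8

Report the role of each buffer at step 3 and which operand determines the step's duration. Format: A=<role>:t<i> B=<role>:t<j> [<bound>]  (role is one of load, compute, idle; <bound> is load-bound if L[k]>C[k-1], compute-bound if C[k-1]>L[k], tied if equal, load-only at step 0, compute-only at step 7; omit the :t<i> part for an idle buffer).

step 3: A=compute:t2 B=load:t3 [compute-bound]

step 0: L[0]=3 → dur=3, Σ=3 | A=load:t0 B=idle [load-only]
step 1: L[1]=3 C[0]=4 → dur=4, Σ=7 | A=compute:t0 B=load:t1 [compute-bound]
step 2: L[2]=4 C[1]=8 → dur=8, Σ=15 | A=load:t2 B=compute:t1 [compute-bound]
step 3: L[3]=4 C[2]=6 → dur=6, Σ=21 | A=compute:t2 B=load:t3 [compute-bound]
step 4: L[4]=3 C[3]=4 → dur=4, Σ=25 | A=load:t4 B=compute:t3 [compute-bound]
step 5: L[5]=9 C[4]=6 → dur=9, Σ=34 | A=compute:t4 B=load:t5 [load-bound]
step 6: L[6]=6 C[5]=4 → dur=6, Σ=40 | A=load:t6 B=compute:t5 [load-bound]
step 7: C[6]=8 → dur=8, Σ=48 | A=compute:t6 B=idle [compute-only]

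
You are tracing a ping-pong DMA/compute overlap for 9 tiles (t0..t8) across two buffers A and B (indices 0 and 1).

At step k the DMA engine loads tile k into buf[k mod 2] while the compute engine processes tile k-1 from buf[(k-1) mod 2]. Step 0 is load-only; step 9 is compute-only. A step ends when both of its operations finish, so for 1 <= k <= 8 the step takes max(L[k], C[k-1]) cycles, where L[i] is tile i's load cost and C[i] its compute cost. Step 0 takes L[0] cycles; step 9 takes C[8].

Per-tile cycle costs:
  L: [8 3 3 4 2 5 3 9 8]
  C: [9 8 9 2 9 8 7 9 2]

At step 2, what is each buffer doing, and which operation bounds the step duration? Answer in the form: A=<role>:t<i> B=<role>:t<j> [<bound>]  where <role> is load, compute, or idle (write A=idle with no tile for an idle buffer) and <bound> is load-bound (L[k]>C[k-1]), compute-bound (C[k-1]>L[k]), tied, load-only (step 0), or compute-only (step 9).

step 2: A=load:t2 B=compute:t1 [compute-bound]

k=0 load=t0/8c comp=- wait=8 total=8
k=1 load=t1/3c comp=t0/9c wait=9 total=17
k=2 load=t2/3c comp=t1/8c wait=8 total=25
k=3 load=t3/4c comp=t2/9c wait=9 total=34
k=4 load=t4/2c comp=t3/2c wait=2 total=36
k=5 load=t5/5c comp=t4/9c wait=9 total=45
k=6 load=t6/3c comp=t5/8c wait=8 total=53
k=7 load=t7/9c comp=t6/7c wait=9 total=62
k=8 load=t8/8c comp=t7/9c wait=9 total=71
k=9 load=- comp=t8/2c wait=2 total=73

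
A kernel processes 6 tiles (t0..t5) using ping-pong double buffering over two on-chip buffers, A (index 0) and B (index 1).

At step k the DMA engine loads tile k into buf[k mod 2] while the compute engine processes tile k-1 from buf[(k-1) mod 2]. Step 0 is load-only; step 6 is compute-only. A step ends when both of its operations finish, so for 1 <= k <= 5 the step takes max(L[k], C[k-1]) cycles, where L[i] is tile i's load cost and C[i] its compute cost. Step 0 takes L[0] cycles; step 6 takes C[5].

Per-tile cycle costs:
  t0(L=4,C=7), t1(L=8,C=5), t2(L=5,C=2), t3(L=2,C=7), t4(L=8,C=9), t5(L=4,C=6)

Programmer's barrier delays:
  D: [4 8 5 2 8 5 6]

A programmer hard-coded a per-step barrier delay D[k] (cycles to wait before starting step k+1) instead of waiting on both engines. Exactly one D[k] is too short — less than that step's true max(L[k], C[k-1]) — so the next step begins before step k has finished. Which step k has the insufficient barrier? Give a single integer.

step 0: need L[0]=4 = 4; D[0]=4 ok
step 1: need max(L[1]=8,C[0]=7) = 8; D[1]=8 ok
step 2: need max(L[2]=5,C[1]=5) = 5; D[2]=5 ok
step 3: need max(L[3]=2,C[2]=2) = 2; D[3]=2 ok
step 4: need max(L[4]=8,C[3]=7) = 8; D[4]=8 ok
step 5: need max(L[5]=4,C[4]=9) = 9; D[5]=5 SHORT
step 6: need C[5]=6 = 6; D[6]=6 ok

hazard at step 5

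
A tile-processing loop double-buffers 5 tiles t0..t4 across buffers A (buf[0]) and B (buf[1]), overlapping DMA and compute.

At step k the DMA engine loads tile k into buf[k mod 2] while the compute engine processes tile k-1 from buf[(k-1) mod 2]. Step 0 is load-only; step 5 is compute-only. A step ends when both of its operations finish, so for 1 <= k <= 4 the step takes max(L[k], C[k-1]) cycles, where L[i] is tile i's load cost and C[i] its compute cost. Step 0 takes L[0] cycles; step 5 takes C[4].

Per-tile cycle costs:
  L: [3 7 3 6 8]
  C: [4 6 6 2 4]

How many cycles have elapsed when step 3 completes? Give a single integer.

k=0 load=t0/3c comp=- wait=3 total=3
k=1 load=t1/7c comp=t0/4c wait=7 total=10
k=2 load=t2/3c comp=t1/6c wait=6 total=16
k=3 load=t3/6c comp=t2/6c wait=6 total=22
k=4 load=t4/8c comp=t3/2c wait=8 total=30
k=5 load=- comp=t4/4c wait=4 total=34

end_cycle[3] = 22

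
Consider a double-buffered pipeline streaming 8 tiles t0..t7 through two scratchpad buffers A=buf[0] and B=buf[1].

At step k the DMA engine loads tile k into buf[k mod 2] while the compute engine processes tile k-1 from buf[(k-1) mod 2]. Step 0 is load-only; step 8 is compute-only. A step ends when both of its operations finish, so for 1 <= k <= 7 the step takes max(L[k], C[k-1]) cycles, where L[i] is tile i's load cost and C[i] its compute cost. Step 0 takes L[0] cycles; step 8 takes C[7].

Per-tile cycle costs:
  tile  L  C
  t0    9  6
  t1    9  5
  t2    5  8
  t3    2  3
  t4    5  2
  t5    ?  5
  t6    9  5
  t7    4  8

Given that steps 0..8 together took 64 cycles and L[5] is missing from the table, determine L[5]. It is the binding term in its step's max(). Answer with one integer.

step 0 → dur = L[0]=9 = 9
step 1 → dur = max(L[1]=9, C[0]=6) = 9
step 2 → dur = max(L[2]=5, C[1]=5) = 5
step 3 → dur = max(L[3]=2, C[2]=8) = 8
step 4 → dur = max(L[4]=5, C[3]=3) = 5
step 5 → dur = max(L[5]=?, C[4]=2) = L[5]  (unknown; binding)
step 6 → dur = max(L[6]=9, C[5]=5) = 9
step 7 → dur = max(L[7]=4, C[6]=5) = 5
step 8 → dur = C[7]=8 = 8
sum of known step durations = 58
dur[5] = total - known = 64 - 58 = 6
L[5] is the binding max in step 5, so L[5] = dur[5] = 6

L[5] = 6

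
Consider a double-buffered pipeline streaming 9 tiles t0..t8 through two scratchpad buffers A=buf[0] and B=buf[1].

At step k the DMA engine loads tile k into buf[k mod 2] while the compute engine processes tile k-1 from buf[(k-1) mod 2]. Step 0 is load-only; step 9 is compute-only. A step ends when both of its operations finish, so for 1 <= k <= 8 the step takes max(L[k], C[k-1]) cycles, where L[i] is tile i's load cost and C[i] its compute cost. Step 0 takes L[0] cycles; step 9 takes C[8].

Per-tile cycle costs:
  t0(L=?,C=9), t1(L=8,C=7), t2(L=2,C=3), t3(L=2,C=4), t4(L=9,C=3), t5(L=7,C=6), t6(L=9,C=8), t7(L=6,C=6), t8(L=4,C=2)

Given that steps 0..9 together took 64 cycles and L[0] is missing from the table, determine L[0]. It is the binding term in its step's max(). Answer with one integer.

L[0] = 4

step 0 | dur = L[0]=? = L[0]  (unknown; binding)
step 1 | dur = max(L[1]=8, C[0]=9) = 9
step 2 | dur = max(L[2]=2, C[1]=7) = 7
step 3 | dur = max(L[3]=2, C[2]=3) = 3
step 4 | dur = max(L[4]=9, C[3]=4) = 9
step 5 | dur = max(L[5]=7, C[4]=3) = 7
step 6 | dur = max(L[6]=9, C[5]=6) = 9
step 7 | dur = max(L[7]=6, C[6]=8) = 8
step 8 | dur = max(L[8]=4, C[7]=6) = 6
step 9 | dur = C[8]=2 = 2
sum of known step durations = 60
dur[0] = total - known = 64 - 60 = 4
L[0] is the binding max in step 0, so L[0] = dur[0] = 4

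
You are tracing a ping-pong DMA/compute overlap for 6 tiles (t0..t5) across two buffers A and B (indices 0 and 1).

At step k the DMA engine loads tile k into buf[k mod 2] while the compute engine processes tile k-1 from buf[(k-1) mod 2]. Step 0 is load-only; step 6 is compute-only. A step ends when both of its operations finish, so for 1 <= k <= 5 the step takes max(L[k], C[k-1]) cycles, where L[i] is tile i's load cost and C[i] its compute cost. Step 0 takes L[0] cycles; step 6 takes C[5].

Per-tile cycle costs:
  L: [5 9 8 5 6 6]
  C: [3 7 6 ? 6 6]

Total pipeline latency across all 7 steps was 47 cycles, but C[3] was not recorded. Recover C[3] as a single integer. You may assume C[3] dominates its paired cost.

C[3] = 7

step 0 → dur = L[0]=5 = 5
step 1 → dur = max(L[1]=9, C[0]=3) = 9
step 2 → dur = max(L[2]=8, C[1]=7) = 8
step 3 → dur = max(L[3]=5, C[2]=6) = 6
step 4 → dur = max(L[4]=6, C[3]=?) = C[3]  (unknown; binding)
step 5 → dur = max(L[5]=6, C[4]=6) = 6
step 6 → dur = C[5]=6 = 6
sum of known step durations = 40
dur[4] = total - known = 47 - 40 = 7
C[3] is the binding max in step 4, so C[3] = dur[4] = 7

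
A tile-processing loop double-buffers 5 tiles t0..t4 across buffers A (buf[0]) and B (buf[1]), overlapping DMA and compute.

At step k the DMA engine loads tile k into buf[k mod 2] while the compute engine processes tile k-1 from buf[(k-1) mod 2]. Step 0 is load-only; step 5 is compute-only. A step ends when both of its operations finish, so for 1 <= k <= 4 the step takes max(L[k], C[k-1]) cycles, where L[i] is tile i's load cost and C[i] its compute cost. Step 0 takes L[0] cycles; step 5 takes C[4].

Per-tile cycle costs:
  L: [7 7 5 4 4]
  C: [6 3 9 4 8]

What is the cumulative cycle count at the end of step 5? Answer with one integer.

[0] DMA t0→A (7c) ∥ CU idle ⇒ 7c, clock 7
[1] DMA t1→B (7c) ∥ CU A:t0 (6c) ⇒ 7c, clock 14
[2] DMA t2→A (5c) ∥ CU B:t1 (3c) ⇒ 5c, clock 19
[3] DMA t3→B (4c) ∥ CU A:t2 (9c) ⇒ 9c, clock 28
[4] DMA t4→A (4c) ∥ CU B:t3 (4c) ⇒ 4c, clock 32
[5] DMA idle ∥ CU A:t4 (8c) ⇒ 8c, clock 40

end_cycle[5] = 40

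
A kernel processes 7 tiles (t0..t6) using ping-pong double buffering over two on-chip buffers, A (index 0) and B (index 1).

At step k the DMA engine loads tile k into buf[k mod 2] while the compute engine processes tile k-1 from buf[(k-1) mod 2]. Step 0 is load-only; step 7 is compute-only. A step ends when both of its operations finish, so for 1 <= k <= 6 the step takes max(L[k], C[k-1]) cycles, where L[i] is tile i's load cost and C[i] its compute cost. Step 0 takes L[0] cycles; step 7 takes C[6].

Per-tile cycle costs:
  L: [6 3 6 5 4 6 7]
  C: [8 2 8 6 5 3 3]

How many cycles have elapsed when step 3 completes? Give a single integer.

end_cycle[3] = 28

step 0: L[0]=6 → dur=6, Σ=6 | A=load:t0 B=idle [load-only]
step 1: L[1]=3 C[0]=8 → dur=8, Σ=14 | A=compute:t0 B=load:t1 [compute-bound]
step 2: L[2]=6 C[1]=2 → dur=6, Σ=20 | A=load:t2 B=compute:t1 [load-bound]
step 3: L[3]=5 C[2]=8 → dur=8, Σ=28 | A=compute:t2 B=load:t3 [compute-bound]
step 4: L[4]=4 C[3]=6 → dur=6, Σ=34 | A=load:t4 B=compute:t3 [compute-bound]
step 5: L[5]=6 C[4]=5 → dur=6, Σ=40 | A=compute:t4 B=load:t5 [load-bound]
step 6: L[6]=7 C[5]=3 → dur=7, Σ=47 | A=load:t6 B=compute:t5 [load-bound]
step 7: C[6]=3 → dur=3, Σ=50 | A=compute:t6 B=idle [compute-only]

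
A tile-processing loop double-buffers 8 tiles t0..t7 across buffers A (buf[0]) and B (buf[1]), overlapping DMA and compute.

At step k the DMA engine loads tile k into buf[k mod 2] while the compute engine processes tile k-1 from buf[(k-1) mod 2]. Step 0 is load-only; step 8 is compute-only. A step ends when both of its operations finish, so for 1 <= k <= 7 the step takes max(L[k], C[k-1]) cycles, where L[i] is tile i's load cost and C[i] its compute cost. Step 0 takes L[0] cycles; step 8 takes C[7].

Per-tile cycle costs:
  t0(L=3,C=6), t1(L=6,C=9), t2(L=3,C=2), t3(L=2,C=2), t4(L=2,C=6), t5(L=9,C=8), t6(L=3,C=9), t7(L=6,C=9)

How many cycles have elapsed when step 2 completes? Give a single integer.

step 0: L[0]=3 → dur=3, Σ=3 | A=load:t0 B=idle [load-only]
step 1: L[1]=6 C[0]=6 → dur=6, Σ=9 | A=compute:t0 B=load:t1 [tied]
step 2: L[2]=3 C[1]=9 → dur=9, Σ=18 | A=load:t2 B=compute:t1 [compute-bound]
step 3: L[3]=2 C[2]=2 → dur=2, Σ=20 | A=compute:t2 B=load:t3 [tied]
step 4: L[4]=2 C[3]=2 → dur=2, Σ=22 | A=load:t4 B=compute:t3 [tied]
step 5: L[5]=9 C[4]=6 → dur=9, Σ=31 | A=compute:t4 B=load:t5 [load-bound]
step 6: L[6]=3 C[5]=8 → dur=8, Σ=39 | A=load:t6 B=compute:t5 [compute-bound]
step 7: L[7]=6 C[6]=9 → dur=9, Σ=48 | A=compute:t6 B=load:t7 [compute-bound]
step 8: C[7]=9 → dur=9, Σ=57 | A=idle B=compute:t7 [compute-only]

end_cycle[2] = 18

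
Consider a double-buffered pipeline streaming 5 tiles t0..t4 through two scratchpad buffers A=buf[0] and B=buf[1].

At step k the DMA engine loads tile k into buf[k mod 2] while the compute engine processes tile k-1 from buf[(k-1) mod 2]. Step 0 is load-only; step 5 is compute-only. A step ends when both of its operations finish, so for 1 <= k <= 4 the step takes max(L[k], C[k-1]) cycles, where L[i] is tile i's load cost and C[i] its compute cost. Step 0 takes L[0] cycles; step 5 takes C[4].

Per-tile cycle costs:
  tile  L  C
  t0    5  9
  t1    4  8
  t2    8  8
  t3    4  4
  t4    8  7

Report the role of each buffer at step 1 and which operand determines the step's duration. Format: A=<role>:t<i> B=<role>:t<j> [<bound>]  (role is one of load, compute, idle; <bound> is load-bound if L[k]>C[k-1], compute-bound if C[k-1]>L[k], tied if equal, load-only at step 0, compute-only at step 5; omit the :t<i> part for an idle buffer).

step 1: A=compute:t0 B=load:t1 [compute-bound]

step 0: L[0]=5 → dur=5, Σ=5 | A=load:t0 B=idle [load-only]
step 1: L[1]=4 C[0]=9 → dur=9, Σ=14 | A=compute:t0 B=load:t1 [compute-bound]
step 2: L[2]=8 C[1]=8 → dur=8, Σ=22 | A=load:t2 B=compute:t1 [tied]
step 3: L[3]=4 C[2]=8 → dur=8, Σ=30 | A=compute:t2 B=load:t3 [compute-bound]
step 4: L[4]=8 C[3]=4 → dur=8, Σ=38 | A=load:t4 B=compute:t3 [load-bound]
step 5: C[4]=7 → dur=7, Σ=45 | A=compute:t4 B=idle [compute-only]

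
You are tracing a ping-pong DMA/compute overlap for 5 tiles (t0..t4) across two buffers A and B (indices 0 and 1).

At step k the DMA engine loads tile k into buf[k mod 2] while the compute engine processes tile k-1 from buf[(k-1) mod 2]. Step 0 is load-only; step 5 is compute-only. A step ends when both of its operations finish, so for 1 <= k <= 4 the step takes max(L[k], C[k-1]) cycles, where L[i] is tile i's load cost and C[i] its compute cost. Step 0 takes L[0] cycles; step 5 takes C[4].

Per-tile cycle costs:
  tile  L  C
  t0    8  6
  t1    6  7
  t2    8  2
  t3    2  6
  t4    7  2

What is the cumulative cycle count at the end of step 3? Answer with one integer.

end_cycle[3] = 24

[0] DMA t0→A (8c) ∥ CU idle ⇒ 8c, clock 8
[1] DMA t1→B (6c) ∥ CU A:t0 (6c) ⇒ 6c, clock 14
[2] DMA t2→A (8c) ∥ CU B:t1 (7c) ⇒ 8c, clock 22
[3] DMA t3→B (2c) ∥ CU A:t2 (2c) ⇒ 2c, clock 24
[4] DMA t4→A (7c) ∥ CU B:t3 (6c) ⇒ 7c, clock 31
[5] DMA idle ∥ CU A:t4 (2c) ⇒ 2c, clock 33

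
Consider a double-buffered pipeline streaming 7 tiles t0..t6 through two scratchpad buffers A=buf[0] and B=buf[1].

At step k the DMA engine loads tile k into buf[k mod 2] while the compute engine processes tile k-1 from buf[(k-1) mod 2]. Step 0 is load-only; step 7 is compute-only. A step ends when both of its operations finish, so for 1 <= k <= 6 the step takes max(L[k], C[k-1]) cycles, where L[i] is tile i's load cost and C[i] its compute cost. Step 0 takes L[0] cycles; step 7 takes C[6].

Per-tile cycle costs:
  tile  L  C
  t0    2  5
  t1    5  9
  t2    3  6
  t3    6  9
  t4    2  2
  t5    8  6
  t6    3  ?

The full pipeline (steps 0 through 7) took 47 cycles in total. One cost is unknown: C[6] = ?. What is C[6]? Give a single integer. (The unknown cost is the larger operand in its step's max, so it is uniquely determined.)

C[6] = 2

step 0: dur = L[0]=2 = 2
step 1: dur = max(L[1]=5, C[0]=5) = 5
step 2: dur = max(L[2]=3, C[1]=9) = 9
step 3: dur = max(L[3]=6, C[2]=6) = 6
step 4: dur = max(L[4]=2, C[3]=9) = 9
step 5: dur = max(L[5]=8, C[4]=2) = 8
step 6: dur = max(L[6]=3, C[5]=6) = 6
step 7: dur = C[6]=? = C[6]  (unknown; binding)
sum of known step durations = 45
dur[7] = total - known = 47 - 45 = 2
C[6] is the binding max in step 7, so C[6] = dur[7] = 2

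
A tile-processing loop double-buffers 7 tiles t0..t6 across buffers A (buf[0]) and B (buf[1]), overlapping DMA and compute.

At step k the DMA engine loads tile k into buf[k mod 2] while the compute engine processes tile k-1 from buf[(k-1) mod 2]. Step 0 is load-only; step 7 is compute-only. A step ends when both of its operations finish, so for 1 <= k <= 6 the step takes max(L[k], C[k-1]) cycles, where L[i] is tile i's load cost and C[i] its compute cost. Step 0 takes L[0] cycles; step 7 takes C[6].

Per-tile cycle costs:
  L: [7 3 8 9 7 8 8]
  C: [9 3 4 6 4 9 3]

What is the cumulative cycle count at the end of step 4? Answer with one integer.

end_cycle[4] = 40

k=0 load=t0/7c comp=- wait=7 total=7
k=1 load=t1/3c comp=t0/9c wait=9 total=16
k=2 load=t2/8c comp=t1/3c wait=8 total=24
k=3 load=t3/9c comp=t2/4c wait=9 total=33
k=4 load=t4/7c comp=t3/6c wait=7 total=40
k=5 load=t5/8c comp=t4/4c wait=8 total=48
k=6 load=t6/8c comp=t5/9c wait=9 total=57
k=7 load=- comp=t6/3c wait=3 total=60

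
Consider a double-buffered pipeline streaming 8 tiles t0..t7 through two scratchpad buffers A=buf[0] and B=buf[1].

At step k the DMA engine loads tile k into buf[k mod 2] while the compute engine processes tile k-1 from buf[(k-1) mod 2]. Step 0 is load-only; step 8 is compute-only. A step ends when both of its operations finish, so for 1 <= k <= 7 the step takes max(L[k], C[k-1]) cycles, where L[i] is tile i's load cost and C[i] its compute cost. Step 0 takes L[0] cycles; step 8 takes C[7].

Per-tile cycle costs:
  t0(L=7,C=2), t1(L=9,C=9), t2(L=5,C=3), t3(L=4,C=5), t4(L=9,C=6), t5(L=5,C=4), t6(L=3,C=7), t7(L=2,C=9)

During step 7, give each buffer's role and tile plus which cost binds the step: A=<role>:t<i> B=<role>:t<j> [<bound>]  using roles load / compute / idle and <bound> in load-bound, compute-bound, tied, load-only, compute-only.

step 7: A=compute:t6 B=load:t7 [compute-bound]

k=0 load=t0/7c comp=- wait=7 total=7
k=1 load=t1/9c comp=t0/2c wait=9 total=16
k=2 load=t2/5c comp=t1/9c wait=9 total=25
k=3 load=t3/4c comp=t2/3c wait=4 total=29
k=4 load=t4/9c comp=t3/5c wait=9 total=38
k=5 load=t5/5c comp=t4/6c wait=6 total=44
k=6 load=t6/3c comp=t5/4c wait=4 total=48
k=7 load=t7/2c comp=t6/7c wait=7 total=55
k=8 load=- comp=t7/9c wait=9 total=64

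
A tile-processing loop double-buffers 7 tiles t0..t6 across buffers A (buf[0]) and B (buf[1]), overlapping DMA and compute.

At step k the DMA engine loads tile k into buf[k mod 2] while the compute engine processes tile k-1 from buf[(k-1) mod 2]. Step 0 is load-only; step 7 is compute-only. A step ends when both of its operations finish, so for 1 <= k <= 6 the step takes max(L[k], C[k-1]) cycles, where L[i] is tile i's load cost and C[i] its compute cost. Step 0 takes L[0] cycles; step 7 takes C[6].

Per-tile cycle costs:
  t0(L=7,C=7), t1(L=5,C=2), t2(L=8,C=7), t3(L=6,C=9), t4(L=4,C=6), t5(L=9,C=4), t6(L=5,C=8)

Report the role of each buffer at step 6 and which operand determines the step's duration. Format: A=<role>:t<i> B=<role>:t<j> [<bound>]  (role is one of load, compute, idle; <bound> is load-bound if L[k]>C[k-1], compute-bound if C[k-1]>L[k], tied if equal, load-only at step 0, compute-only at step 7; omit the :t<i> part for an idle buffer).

step 6: A=load:t6 B=compute:t5 [load-bound]

  0. 7=7c; end=7; A:t0 B:-
  1. max(5,7)=7c; end=14; A:t0 B:t1
  2. max(8,2)=8c; end=22; A:t2 B:t1
  3. max(6,7)=7c; end=29; A:t2 B:t3
  4. max(4,9)=9c; end=38; A:t4 B:t3
  5. max(9,6)=9c; end=47; A:t4 B:t5
  6. max(5,4)=5c; end=52; A:t6 B:t5
  7. 8=8c; end=60; A:t6 B:t5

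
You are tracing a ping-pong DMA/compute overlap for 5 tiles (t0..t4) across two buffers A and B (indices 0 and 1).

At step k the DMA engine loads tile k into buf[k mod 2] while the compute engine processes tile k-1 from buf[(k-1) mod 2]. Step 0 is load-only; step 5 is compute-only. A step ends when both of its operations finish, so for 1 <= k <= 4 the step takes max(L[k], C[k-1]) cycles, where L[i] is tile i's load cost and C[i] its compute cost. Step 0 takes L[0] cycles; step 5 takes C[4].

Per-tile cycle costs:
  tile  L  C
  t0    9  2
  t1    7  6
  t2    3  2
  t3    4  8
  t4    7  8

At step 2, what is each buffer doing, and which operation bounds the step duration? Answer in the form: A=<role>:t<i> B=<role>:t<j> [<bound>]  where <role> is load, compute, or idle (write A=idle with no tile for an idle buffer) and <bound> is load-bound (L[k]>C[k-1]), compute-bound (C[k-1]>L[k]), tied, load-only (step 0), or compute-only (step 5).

step 0: L[0]=9 → dur=9, Σ=9 | A=load:t0 B=idle [load-only]
step 1: L[1]=7 C[0]=2 → dur=7, Σ=16 | A=compute:t0 B=load:t1 [load-bound]
step 2: L[2]=3 C[1]=6 → dur=6, Σ=22 | A=load:t2 B=compute:t1 [compute-bound]
step 3: L[3]=4 C[2]=2 → dur=4, Σ=26 | A=compute:t2 B=load:t3 [load-bound]
step 4: L[4]=7 C[3]=8 → dur=8, Σ=34 | A=load:t4 B=compute:t3 [compute-bound]
step 5: C[4]=8 → dur=8, Σ=42 | A=compute:t4 B=idle [compute-only]

step 2: A=load:t2 B=compute:t1 [compute-bound]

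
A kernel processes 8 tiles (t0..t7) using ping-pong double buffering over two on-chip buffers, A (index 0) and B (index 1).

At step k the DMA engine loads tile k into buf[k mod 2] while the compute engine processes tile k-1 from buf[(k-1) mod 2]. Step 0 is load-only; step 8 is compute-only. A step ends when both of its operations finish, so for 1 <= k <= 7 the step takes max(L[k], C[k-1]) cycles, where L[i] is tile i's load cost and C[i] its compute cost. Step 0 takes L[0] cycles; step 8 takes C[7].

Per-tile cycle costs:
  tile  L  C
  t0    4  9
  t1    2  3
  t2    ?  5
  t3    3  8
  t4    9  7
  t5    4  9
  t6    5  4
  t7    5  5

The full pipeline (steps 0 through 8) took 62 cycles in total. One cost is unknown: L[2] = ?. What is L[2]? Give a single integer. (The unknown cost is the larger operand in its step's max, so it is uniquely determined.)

step 0 = dur = L[0]=4 = 4
step 1 = dur = max(L[1]=2, C[0]=9) = 9
step 2 = dur = max(L[2]=?, C[1]=3) = L[2]  (unknown; binding)
step 3 = dur = max(L[3]=3, C[2]=5) = 5
step 4 = dur = max(L[4]=9, C[3]=8) = 9
step 5 = dur = max(L[5]=4, C[4]=7) = 7
step 6 = dur = max(L[6]=5, C[5]=9) = 9
step 7 = dur = max(L[7]=5, C[6]=4) = 5
step 8 = dur = C[7]=5 = 5
sum of known step durations = 53
dur[2] = total - known = 62 - 53 = 9
L[2] is the binding max in step 2, so L[2] = dur[2] = 9

L[2] = 9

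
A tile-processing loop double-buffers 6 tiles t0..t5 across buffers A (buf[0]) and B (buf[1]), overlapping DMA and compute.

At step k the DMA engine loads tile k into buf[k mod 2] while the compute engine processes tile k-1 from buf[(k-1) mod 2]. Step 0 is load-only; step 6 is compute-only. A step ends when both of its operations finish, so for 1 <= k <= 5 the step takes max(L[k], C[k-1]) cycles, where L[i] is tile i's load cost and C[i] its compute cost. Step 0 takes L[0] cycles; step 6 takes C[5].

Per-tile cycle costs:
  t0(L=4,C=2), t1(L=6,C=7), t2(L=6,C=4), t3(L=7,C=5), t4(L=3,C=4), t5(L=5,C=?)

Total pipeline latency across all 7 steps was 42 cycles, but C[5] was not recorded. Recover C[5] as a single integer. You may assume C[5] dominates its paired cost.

C[5] = 8

step 0 | dur = L[0]=4 = 4
step 1 | dur = max(L[1]=6, C[0]=2) = 6
step 2 | dur = max(L[2]=6, C[1]=7) = 7
step 3 | dur = max(L[3]=7, C[2]=4) = 7
step 4 | dur = max(L[4]=3, C[3]=5) = 5
step 5 | dur = max(L[5]=5, C[4]=4) = 5
step 6 | dur = C[5]=? = C[5]  (unknown; binding)
sum of known step durations = 34
dur[6] = total - known = 42 - 34 = 8
C[5] is the binding max in step 6, so C[5] = dur[6] = 8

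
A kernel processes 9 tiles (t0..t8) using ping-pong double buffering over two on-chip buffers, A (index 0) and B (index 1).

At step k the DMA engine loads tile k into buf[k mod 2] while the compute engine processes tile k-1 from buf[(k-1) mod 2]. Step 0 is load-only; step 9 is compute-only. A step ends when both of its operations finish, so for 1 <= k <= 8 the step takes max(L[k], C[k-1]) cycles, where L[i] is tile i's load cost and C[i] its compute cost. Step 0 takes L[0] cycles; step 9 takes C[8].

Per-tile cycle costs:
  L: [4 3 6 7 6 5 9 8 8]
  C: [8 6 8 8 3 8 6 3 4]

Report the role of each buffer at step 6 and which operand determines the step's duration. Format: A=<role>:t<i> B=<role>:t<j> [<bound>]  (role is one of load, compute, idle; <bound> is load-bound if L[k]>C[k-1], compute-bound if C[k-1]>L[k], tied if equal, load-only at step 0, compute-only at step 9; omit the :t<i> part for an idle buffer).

k=0 load=t0/4c comp=- wait=4 total=4
k=1 load=t1/3c comp=t0/8c wait=8 total=12
k=2 load=t2/6c comp=t1/6c wait=6 total=18
k=3 load=t3/7c comp=t2/8c wait=8 total=26
k=4 load=t4/6c comp=t3/8c wait=8 total=34
k=5 load=t5/5c comp=t4/3c wait=5 total=39
k=6 load=t6/9c comp=t5/8c wait=9 total=48
k=7 load=t7/8c comp=t6/6c wait=8 total=56
k=8 load=t8/8c comp=t7/3c wait=8 total=64
k=9 load=- comp=t8/4c wait=4 total=68

step 6: A=load:t6 B=compute:t5 [load-bound]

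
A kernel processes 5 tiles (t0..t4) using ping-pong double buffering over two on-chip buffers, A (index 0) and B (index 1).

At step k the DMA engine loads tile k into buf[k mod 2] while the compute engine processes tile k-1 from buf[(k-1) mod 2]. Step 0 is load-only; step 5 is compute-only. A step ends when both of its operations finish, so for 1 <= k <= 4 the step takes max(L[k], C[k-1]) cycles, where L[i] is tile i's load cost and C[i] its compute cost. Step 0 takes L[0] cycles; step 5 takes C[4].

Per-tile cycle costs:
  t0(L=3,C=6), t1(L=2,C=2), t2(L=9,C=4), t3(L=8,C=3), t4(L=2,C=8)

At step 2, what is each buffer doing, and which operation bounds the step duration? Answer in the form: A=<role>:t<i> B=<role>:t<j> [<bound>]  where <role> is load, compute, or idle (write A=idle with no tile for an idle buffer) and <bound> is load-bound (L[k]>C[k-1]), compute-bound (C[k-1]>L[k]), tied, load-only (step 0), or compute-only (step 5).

step 0: L[0]=3 → dur=3, Σ=3 | A=load:t0 B=idle [load-only]
step 1: L[1]=2 C[0]=6 → dur=6, Σ=9 | A=compute:t0 B=load:t1 [compute-bound]
step 2: L[2]=9 C[1]=2 → dur=9, Σ=18 | A=load:t2 B=compute:t1 [load-bound]
step 3: L[3]=8 C[2]=4 → dur=8, Σ=26 | A=compute:t2 B=load:t3 [load-bound]
step 4: L[4]=2 C[3]=3 → dur=3, Σ=29 | A=load:t4 B=compute:t3 [compute-bound]
step 5: C[4]=8 → dur=8, Σ=37 | A=compute:t4 B=idle [compute-only]

step 2: A=load:t2 B=compute:t1 [load-bound]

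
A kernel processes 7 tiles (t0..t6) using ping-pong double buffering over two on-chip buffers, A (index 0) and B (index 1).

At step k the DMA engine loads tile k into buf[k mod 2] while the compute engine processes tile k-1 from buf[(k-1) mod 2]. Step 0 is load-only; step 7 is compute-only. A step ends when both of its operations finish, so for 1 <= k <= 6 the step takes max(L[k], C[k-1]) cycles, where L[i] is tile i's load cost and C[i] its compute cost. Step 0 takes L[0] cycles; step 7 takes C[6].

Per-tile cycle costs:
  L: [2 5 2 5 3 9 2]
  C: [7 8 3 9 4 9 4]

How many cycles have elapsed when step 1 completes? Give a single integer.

end_cycle[1] = 9

  0. 2=2c; end=2; A:t0 B:-
  1. max(5,7)=7c; end=9; A:t0 B:t1
  2. max(2,8)=8c; end=17; A:t2 B:t1
  3. max(5,3)=5c; end=22; A:t2 B:t3
  4. max(3,9)=9c; end=31; A:t4 B:t3
  5. max(9,4)=9c; end=40; A:t4 B:t5
  6. max(2,9)=9c; end=49; A:t6 B:t5
  7. 4=4c; end=53; A:t6 B:t5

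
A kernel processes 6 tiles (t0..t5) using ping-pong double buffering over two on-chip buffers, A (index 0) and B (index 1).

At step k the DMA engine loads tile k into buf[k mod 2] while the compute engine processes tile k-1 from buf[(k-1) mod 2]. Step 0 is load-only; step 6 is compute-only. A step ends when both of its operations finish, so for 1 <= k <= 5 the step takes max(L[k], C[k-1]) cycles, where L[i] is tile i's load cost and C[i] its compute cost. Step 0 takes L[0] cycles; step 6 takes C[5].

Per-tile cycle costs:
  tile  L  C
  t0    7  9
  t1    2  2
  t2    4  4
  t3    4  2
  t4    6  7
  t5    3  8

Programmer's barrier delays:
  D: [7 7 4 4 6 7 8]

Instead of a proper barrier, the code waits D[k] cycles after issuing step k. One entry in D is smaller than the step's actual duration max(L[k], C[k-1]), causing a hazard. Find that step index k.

hazard at step 1

[0] required=L[0]=7=7 vs D=7 ok
[1] required=max(L[1]=2,C[0]=9)=9 vs D=7 SHORT
[2] required=max(L[2]=4,C[1]=2)=4 vs D=4 ok
[3] required=max(L[3]=4,C[2]=4)=4 vs D=4 ok
[4] required=max(L[4]=6,C[3]=2)=6 vs D=6 ok
[5] required=max(L[5]=3,C[4]=7)=7 vs D=7 ok
[6] required=C[5]=8=8 vs D=8 ok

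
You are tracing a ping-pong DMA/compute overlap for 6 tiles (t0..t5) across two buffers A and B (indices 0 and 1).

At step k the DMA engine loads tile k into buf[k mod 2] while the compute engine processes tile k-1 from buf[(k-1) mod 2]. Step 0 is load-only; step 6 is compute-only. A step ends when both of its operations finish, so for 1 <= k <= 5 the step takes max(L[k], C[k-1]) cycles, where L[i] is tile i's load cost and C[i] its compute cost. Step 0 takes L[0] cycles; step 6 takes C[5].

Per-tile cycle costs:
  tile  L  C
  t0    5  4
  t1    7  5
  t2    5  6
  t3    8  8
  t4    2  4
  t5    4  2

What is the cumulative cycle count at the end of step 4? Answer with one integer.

end_cycle[4] = 33

step 0: L[0]=5 → dur=5, Σ=5 | A=load:t0 B=idle [load-only]
step 1: L[1]=7 C[0]=4 → dur=7, Σ=12 | A=compute:t0 B=load:t1 [load-bound]
step 2: L[2]=5 C[1]=5 → dur=5, Σ=17 | A=load:t2 B=compute:t1 [tied]
step 3: L[3]=8 C[2]=6 → dur=8, Σ=25 | A=compute:t2 B=load:t3 [load-bound]
step 4: L[4]=2 C[3]=8 → dur=8, Σ=33 | A=load:t4 B=compute:t3 [compute-bound]
step 5: L[5]=4 C[4]=4 → dur=4, Σ=37 | A=compute:t4 B=load:t5 [tied]
step 6: C[5]=2 → dur=2, Σ=39 | A=idle B=compute:t5 [compute-only]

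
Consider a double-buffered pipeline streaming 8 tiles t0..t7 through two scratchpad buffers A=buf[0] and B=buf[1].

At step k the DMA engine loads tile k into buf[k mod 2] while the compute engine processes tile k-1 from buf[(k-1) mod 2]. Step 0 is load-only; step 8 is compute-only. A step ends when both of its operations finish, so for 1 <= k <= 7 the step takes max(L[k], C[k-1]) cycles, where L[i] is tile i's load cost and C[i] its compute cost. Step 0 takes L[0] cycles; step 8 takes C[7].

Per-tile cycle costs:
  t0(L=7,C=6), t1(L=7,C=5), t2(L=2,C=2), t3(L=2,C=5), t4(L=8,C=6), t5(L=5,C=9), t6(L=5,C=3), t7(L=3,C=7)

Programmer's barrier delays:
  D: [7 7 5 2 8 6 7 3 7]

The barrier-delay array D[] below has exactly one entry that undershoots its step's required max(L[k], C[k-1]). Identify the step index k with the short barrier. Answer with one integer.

hazard at step 6

[0] required=L[0]=7=7 vs D=7 ok
[1] required=max(L[1]=7,C[0]=6)=7 vs D=7 ok
[2] required=max(L[2]=2,C[1]=5)=5 vs D=5 ok
[3] required=max(L[3]=2,C[2]=2)=2 vs D=2 ok
[4] required=max(L[4]=8,C[3]=5)=8 vs D=8 ok
[5] required=max(L[5]=5,C[4]=6)=6 vs D=6 ok
[6] required=max(L[6]=5,C[5]=9)=9 vs D=7 SHORT
[7] required=max(L[7]=3,C[6]=3)=3 vs D=3 ok
[8] required=C[7]=7=7 vs D=7 ok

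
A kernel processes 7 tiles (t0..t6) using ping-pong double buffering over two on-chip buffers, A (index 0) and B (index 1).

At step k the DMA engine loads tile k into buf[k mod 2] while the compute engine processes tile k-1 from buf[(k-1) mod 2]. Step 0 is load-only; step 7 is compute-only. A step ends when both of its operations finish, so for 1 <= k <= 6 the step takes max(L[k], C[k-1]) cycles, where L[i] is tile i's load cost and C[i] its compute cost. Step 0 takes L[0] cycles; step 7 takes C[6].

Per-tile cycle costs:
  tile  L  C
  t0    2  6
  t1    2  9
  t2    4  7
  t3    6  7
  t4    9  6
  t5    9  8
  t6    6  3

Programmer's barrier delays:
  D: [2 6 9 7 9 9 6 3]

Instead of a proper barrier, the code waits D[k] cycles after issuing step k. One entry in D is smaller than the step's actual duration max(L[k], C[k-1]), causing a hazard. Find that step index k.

step 0: need L[0]=2 = 2; D[0]=2 ok
step 1: need max(L[1]=2,C[0]=6) = 6; D[1]=6 ok
step 2: need max(L[2]=4,C[1]=9) = 9; D[2]=9 ok
step 3: need max(L[3]=6,C[2]=7) = 7; D[3]=7 ok
step 4: need max(L[4]=9,C[3]=7) = 9; D[4]=9 ok
step 5: need max(L[5]=9,C[4]=6) = 9; D[5]=9 ok
step 6: need max(L[6]=6,C[5]=8) = 8; D[6]=6 SHORT
step 7: need C[6]=3 = 3; D[7]=3 ok

hazard at step 6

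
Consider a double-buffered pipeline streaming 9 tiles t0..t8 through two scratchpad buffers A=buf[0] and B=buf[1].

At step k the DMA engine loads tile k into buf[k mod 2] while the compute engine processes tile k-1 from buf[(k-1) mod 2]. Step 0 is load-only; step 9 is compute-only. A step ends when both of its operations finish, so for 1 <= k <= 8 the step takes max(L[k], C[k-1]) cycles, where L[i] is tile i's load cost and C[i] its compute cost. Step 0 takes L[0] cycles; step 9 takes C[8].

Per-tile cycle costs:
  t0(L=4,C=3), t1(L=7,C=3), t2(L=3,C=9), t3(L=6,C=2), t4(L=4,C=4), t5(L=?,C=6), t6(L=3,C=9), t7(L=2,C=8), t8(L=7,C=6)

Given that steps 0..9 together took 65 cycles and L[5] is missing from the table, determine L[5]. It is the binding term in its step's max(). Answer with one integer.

L[5] = 9

step 0 → dur = L[0]=4 = 4
step 1 → dur = max(L[1]=7, C[0]=3) = 7
step 2 → dur = max(L[2]=3, C[1]=3) = 3
step 3 → dur = max(L[3]=6, C[2]=9) = 9
step 4 → dur = max(L[4]=4, C[3]=2) = 4
step 5 → dur = max(L[5]=?, C[4]=4) = L[5]  (unknown; binding)
step 6 → dur = max(L[6]=3, C[5]=6) = 6
step 7 → dur = max(L[7]=2, C[6]=9) = 9
step 8 → dur = max(L[8]=7, C[7]=8) = 8
step 9 → dur = C[8]=6 = 6
sum of known step durations = 56
dur[5] = total - known = 65 - 56 = 9
L[5] is the binding max in step 5, so L[5] = dur[5] = 9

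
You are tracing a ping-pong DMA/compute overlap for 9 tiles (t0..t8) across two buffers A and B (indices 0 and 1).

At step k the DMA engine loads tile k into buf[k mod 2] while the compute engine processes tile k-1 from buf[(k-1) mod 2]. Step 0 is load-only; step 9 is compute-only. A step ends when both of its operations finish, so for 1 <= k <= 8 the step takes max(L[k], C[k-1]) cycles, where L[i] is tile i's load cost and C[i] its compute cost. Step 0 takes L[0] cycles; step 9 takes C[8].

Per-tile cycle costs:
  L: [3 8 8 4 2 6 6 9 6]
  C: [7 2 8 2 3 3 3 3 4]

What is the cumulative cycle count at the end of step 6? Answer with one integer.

  0. 3=3c; end=3; A:t0 B:-
  1. max(8,7)=8c; end=11; A:t0 B:t1
  2. max(8,2)=8c; end=19; A:t2 B:t1
  3. max(4,8)=8c; end=27; A:t2 B:t3
  4. max(2,2)=2c; end=29; A:t4 B:t3
  5. max(6,3)=6c; end=35; A:t4 B:t5
  6. max(6,3)=6c; end=41; A:t6 B:t5
  7. max(9,3)=9c; end=50; A:t6 B:t7
  8. max(6,3)=6c; end=56; A:t8 B:t7
  9. 4=4c; end=60; A:t8 B:t7

end_cycle[6] = 41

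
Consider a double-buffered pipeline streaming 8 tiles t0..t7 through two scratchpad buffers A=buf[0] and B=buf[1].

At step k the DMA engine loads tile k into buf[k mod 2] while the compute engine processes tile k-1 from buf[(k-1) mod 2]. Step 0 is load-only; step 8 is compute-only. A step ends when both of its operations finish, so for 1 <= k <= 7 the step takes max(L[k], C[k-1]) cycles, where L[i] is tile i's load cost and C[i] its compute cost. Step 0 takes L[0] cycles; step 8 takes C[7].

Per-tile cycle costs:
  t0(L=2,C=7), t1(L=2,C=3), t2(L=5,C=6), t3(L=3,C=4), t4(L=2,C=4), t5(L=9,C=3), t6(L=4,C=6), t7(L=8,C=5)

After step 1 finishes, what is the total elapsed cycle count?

[0] DMA t0→A (2c) ∥ CU idle ⇒ 2c, clock 2
[1] DMA t1→B (2c) ∥ CU A:t0 (7c) ⇒ 7c, clock 9
[2] DMA t2→A (5c) ∥ CU B:t1 (3c) ⇒ 5c, clock 14
[3] DMA t3→B (3c) ∥ CU A:t2 (6c) ⇒ 6c, clock 20
[4] DMA t4→A (2c) ∥ CU B:t3 (4c) ⇒ 4c, clock 24
[5] DMA t5→B (9c) ∥ CU A:t4 (4c) ⇒ 9c, clock 33
[6] DMA t6→A (4c) ∥ CU B:t5 (3c) ⇒ 4c, clock 37
[7] DMA t7→B (8c) ∥ CU A:t6 (6c) ⇒ 8c, clock 45
[8] DMA idle ∥ CU B:t7 (5c) ⇒ 5c, clock 50

end_cycle[1] = 9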